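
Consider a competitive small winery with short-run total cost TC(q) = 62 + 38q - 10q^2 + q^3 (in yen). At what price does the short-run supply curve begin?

Short-run supply begins at min AVC. From VC = 38q - 10q^2 + q^3, AVC = 38 - 10q + q^2.
dAVC/dq = -10 + 2q = 0 gives q = 5. min AVC = 38 - 10·5 + 5^2 = 13.
So the shutdown price is ¥13.

¥13 per unit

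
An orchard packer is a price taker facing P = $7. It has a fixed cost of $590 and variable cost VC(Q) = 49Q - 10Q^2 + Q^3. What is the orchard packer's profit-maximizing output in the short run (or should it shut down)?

Variable cost is VC = 49Q - 10Q^2 + Q^3, so AVC = VC/Q = 49 - 10Q + Q^2 and MC = dTC/dQ = 49 - 20Q + 3Q^2.
AVC hits its minimum where MC = AVC, at Q = 5, giving min AVC = 49 - 10·5 + 5^2 = $24.
Since P = $7 < min AVC = $24, price fails to cover variable cost at any output.
The firm minimizes its loss by shutting down and losing only its fixed cost of $590.

Shut down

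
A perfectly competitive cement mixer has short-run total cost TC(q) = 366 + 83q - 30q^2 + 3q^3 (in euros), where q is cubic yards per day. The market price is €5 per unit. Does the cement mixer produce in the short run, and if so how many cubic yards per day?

Shut down

From TC, MC = TC'(q) = 83 - 60q + 9q^2 and AVC = VC/q = 83 - 30q + 3q^2.
The AVC parabola has its vertex at q = 30/6 = 5, where AVC = 83 - 30·5 + 3·5^2 = €8.
Since P = €5 < min AVC = €8, price fails to cover variable cost at any output.
Best response: produce nothing and absorb the €366 fixed cost.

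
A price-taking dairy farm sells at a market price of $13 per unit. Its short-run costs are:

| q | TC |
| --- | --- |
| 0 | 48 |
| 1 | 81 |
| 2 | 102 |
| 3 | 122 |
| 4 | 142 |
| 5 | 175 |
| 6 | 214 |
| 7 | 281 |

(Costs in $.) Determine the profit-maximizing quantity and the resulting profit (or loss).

Compute π = P·q − TC at each output: q=0: -48; q=1: -68; q=2: -76; q=3: -83; q=4: -90; q=5: -110; q=6: -136; q=7: -190.
Profit is highest at q = 0. Equivalently, the lowest AVC in the table is 94/4 ≈ $23.50 at q = 4, and P = $13 falls below it — price never covers variable cost, so the firm shuts down and loses only its fixed cost.

q = 0 (shut down); profit = -$48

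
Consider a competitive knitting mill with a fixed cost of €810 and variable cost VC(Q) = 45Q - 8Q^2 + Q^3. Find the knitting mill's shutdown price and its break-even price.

AVC = 45 - 8Q + Q^2; minimized at Q = 4, giving min AVC = €29. That is the shutdown price.
ATC = 810/Q + 45 - 8Q + Q^2. Setting dATC/dQ = −810/Q^2 − 8 + 2Q = 0 gives Q = 9 (since 2·9^3 − 8·9^2 = 810).
min ATC = 810/9 + 45 − 8·9 + 9^2 = €144. That is the break-even price.
For €29 ≤ P < €144 the firm produces at a loss; below €29 it shuts down.

Shutdown price = €29; break-even price = €144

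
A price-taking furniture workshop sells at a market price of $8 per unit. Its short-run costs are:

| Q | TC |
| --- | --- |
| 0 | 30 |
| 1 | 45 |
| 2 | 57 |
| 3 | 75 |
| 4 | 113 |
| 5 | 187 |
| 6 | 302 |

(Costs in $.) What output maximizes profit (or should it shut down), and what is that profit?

Tabulate TR − TC: Q=0: -30; Q=1: -37; Q=2: -41; Q=3: -51; Q=4: -81; Q=5: -147; Q=6: -254.
Profit is highest at Q = 0. Equivalently, the lowest AVC in the table is 27/2 ≈ $13.50 at Q = 2, and P = $8 falls below it — price never covers variable cost, so the firm shuts down and loses only its fixed cost.

Q = 0 (shut down); profit = -$30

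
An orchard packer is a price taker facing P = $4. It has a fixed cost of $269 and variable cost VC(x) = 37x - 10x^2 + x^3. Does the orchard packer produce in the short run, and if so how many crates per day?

Shut down

Strip out fixed cost: VC = 37x - 10x^2 + x^3. Then AVC = 37 - 10x + x^2 and MC = 37 - 20x + 3x^2.
The AVC parabola has its vertex at x = 10/2 = 5, where AVC = 37 - 10·5 + 5^2 = $12.
P = $4 lies below min AVC = $12; no output level covers variable cost.
Best response: produce nothing and absorb the $269 fixed cost.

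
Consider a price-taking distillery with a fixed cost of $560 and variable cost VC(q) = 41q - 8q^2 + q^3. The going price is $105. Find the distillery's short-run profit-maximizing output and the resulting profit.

AVC = 41 - 8q + q^2; min AVC = $25 at q = 4. Since P = $105 ≥ min AVC, the firm produces.
With MC = 41 - 16q + 3q^2, P = MC on the upward-sloping part at q* = 8.
TR = 105·8 = 840. TC = 560 + 328 = 888. Profit = 840 − 888 = -$48.
By producing, the firm covers all variable cost plus $512 of fixed cost; shutting down would lose the full $560.

Profit = -$48 at q = 8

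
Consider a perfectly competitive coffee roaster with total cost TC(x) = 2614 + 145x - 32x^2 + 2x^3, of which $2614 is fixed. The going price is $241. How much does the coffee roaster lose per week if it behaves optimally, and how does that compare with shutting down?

Profit = -$310 at x = 12

AVC = 145 - 32x + 2x^2 has its minimum $17 at x = 8; price $241 clears that bar, so the firm operates.
With MC = 145 - 64x + 6x^2, P = MC on the upward-sloping part at x* = 12.
TR = 241·12 = 2892. TC = 2614 + 588 = 3202. Profit = 2892 − 3202 = -$310.
Shutting down would mean losing the fixed cost of $2614, so operating at a loss of $310 is better by $2304.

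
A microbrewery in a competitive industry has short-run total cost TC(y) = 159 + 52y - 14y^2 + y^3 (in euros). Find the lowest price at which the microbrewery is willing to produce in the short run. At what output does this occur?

€3 per unit, at y = 7

Short-run supply begins at min AVC. From VC = 52y - 14y^2 + y^3, AVC = 52 - 14y + y^2.
At the minimum of AVC, MC = AVC. MC = 52 - 28y + 3y^2; setting MC = AVC gives 2y^2 - 14y = 0, so y = 7. min AVC = 3.
So the shutdown price is €3.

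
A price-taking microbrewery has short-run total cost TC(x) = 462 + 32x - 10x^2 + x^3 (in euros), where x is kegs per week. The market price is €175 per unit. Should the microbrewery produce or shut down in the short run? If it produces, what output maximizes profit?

Produce at x = 11

Variable cost is VC = 32x - 10x^2 + x^3, so AVC = VC/x = 32 - 10x + x^2 and MC = dTC/dx = 32 - 20x + 3x^2.
AVC hits its minimum where MC = AVC, at x = 5, giving min AVC = 32 - 10·5 + 5^2 = €7.
P = €175 exceeds min AVC = €7, so the firm stays open.
P = MC gives -143 - 20x + 3x^2 = 0, with roots -13/3 and 11. Take the larger (rising MC): x* = 11.
Check: AVC at x = 11 is €43 ≤ P, so revenue covers variable cost.
Profit = P·x − TC = 175·11 − 935 = €990.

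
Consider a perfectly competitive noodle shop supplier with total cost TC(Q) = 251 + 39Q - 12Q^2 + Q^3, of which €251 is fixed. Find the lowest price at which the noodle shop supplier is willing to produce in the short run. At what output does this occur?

€3 per unit, at Q = 6

The shutdown price is the minimum of AVC. VC = 39Q - 12Q^2 + Q^3, so AVC = 39 - 12Q + Q^2.
dAVC/dQ = -12 + 2Q = 0 gives Q = 6. min AVC = 39 - 12·6 + 6^2 = 3.
For P < €3 the firm produces nothing.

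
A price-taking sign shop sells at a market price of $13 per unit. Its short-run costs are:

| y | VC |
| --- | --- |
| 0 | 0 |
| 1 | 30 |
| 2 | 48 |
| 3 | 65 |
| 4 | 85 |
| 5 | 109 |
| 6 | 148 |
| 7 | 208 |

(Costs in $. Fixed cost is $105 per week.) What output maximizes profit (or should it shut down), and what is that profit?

y = 0 (shut down); profit = -$105

Tabulate TR − TC: y=0: -105; y=1: -122; y=2: -127; y=3: -131; y=4: -138; y=5: -149; y=6: -175; y=7: -222.
Profit is highest at y = 0. Equivalently, the lowest AVC in the table is 85/4 ≈ $21.25 at y = 4, and P = $13 falls below it — price never covers variable cost, so the firm shuts down and loses only its fixed cost.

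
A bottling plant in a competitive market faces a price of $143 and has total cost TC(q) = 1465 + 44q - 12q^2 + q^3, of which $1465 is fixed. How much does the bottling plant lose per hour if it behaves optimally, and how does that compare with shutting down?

AVC = 44 - 12q + q^2; min AVC = $8 at q = 6. Since P = $143 ≥ min AVC, the firm produces.
MC = 44 - 24q + 3q^2. Setting P = MC and taking the root on the rising branch gives q* = 11.
TR = 143·11 = 1573. TC = 1465 + 363 = 1828. Profit = 1573 − 1828 = -$255.
By producing, the firm covers all variable cost plus $1210 of fixed cost; shutting down would lose the full $1465.

Profit = -$255 at q = 11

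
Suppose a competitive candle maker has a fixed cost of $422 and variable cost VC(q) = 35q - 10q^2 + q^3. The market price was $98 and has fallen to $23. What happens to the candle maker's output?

AVC = 35 - 10q + q^2, minimized at q = 5 where min AVC = $10. MC = 35 - 20q + 3q^2.
With P = $98 above the shutdown price, P = MC gives q = 9.
At P = $23 ≥ min AVC, set P = MC: q = 6. The firm stays open but cuts output.

Output falls from 9 to 6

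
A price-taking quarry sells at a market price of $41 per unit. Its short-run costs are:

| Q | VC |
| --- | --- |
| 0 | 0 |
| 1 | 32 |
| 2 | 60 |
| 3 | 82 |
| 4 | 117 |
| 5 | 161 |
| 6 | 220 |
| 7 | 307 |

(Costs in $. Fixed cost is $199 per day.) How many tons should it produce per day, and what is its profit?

Profit at each row (π = 41Q − TC): Q=0: -199; Q=1: -190; Q=2: -177; Q=3: -158; Q=4: -152; Q=5: -155; Q=6: -173; Q=7: -219.
Profit is maximized at Q = 4. AVC there is 117/4 = $29.25 ≤ P, so producing beats shutting down (which would give -$199).

Q = 4; profit = -$152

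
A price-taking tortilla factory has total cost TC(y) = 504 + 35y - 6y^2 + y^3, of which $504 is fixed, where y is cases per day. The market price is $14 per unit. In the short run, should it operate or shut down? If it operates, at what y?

Shut down

Variable cost is VC = 35y - 6y^2 + y^3, so AVC = VC/y = 35 - 6y + y^2 and MC = dTC/dy = 35 - 12y + 3y^2.
AVC hits its minimum where MC = AVC, at y = 3, giving min AVC = 35 - 6·3 + 3^2 = $26.
Since P = $14 < min AVC = $26, price fails to cover variable cost at any output.
Best response: produce nothing and absorb the $504 fixed cost.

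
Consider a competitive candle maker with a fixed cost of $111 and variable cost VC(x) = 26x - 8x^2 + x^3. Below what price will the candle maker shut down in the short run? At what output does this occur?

The shutdown price is the minimum of AVC. VC = 26x - 8x^2 + x^3, so AVC = 26 - 8x + x^2.
At the minimum of AVC, MC = AVC. MC = 26 - 16x + 3x^2; setting MC = AVC gives 2x^2 - 8x = 0, so x = 4. min AVC = 10.
For P < $10 the firm produces nothing.

$10 per unit, at x = 4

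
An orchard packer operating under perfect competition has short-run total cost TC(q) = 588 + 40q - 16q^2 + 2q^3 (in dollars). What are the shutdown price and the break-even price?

Shutdown price = $8; break-even price = $110

AVC = 40 - 16q + 2q^2; minimized at q = 4, giving min AVC = $8. That is the shutdown price.
ATC = 588/q + 40 - 16q + 2q^2. Setting dATC/dq = −588/q^2 − 16 + 4q = 0 gives q = 7 (since 4·7^3 − 16·7^2 = 588).
min ATC = 588/7 + 40 − 16·7 + 2·7^2 = $110. That is the break-even price.
Between these two prices the firm operates at a loss; above $110 it earns a profit.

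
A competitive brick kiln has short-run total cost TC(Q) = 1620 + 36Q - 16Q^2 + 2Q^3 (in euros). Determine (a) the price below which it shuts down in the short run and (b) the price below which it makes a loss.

AVC = 36 - 16Q + 2Q^2; minimized at Q = 4, giving min AVC = €4. That is the shutdown price.
ATC = 1620/Q + 36 - 16Q + 2Q^2. Setting dATC/dQ = −1620/Q^2 − 16 + 4Q = 0 gives Q = 9 (since 4·9^3 − 16·9^2 = 1620).
min ATC = 1620/9 + 36 − 16·9 + 2·9^2 = €234. That is the break-even price.
Between these two prices the firm operates at a loss; above €234 it earns a profit.

Shutdown price = €4; break-even price = €234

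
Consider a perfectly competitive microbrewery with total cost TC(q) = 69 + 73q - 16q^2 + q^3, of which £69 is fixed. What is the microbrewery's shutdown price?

The firm shuts down when price falls below the minimum of average variable cost. AVC = VC/q = 73 - 16q + q^2.
At the minimum of AVC, MC = AVC. MC = 73 - 32q + 3q^2; setting MC = AVC gives 2q^2 - 16q = 0, so q = 8. min AVC = 9.
So the shutdown price is £9.

£9 per unit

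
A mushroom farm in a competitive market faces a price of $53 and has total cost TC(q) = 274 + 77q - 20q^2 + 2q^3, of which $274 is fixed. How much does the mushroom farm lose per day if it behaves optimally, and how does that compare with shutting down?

Profit = -$130 at q = 6

AVC = 77 - 20q + 2q^2; min AVC = $27 at q = 5. Since P = $53 ≥ min AVC, the firm produces.
With MC = 77 - 40q + 6q^2, P = MC on the upward-sloping part at q* = 6.
TR = 53·6 = 318. TC = 274 + 174 = 448. Profit = 318 − 448 = -$130.
By producing, the firm covers all variable cost plus $144 of fixed cost; shutting down would lose the full $274.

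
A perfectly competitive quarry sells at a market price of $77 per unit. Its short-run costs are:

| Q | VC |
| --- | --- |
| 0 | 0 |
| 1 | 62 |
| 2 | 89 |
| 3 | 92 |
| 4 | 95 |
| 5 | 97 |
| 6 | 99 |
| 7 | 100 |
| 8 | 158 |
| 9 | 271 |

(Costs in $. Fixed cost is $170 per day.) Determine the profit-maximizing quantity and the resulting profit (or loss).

Profit at each row (π = 77Q − TC): Q=0: -170; Q=1: -155; Q=2: -105; Q=3: -31; Q=4: 43; Q=5: 118; Q=6: 193; Q=7: 269; Q=8: 288; Q=9: 252.
Profit is maximized at Q = 8. AVC there is 158/8 = $19.75 ≤ P, so producing beats shutting down (which would give -$170).

Q = 8; profit = $288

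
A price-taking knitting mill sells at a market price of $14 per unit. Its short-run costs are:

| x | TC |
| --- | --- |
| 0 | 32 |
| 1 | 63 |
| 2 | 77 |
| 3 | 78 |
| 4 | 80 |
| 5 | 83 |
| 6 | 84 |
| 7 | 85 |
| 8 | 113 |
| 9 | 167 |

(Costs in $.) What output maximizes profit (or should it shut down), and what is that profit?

x = 7; profit = $13

Profit at each row (π = 14x − TC): x=0: -32; x=1: -49; x=2: -49; x=3: -36; x=4: -24; x=5: -13; x=6: 0; x=7: 13; x=8: -1; x=9: -41.
Profit is maximized at x = 7. AVC there is 53/7 = $7.57 ≤ P, so producing beats shutting down (which would give -$32).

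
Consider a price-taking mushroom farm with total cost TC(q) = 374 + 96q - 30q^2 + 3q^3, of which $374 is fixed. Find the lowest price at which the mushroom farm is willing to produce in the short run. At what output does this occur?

The shutdown price is the minimum of AVC. VC = 96q - 30q^2 + 3q^3, so AVC = 96 - 30q + 3q^2.
At the minimum of AVC, MC = AVC. MC = 96 - 60q + 9q^2; setting MC = AVC gives 6q^2 - 30q = 0, so q = 5. min AVC = 21.
So the shutdown price is $21.

$21 per unit, at q = 5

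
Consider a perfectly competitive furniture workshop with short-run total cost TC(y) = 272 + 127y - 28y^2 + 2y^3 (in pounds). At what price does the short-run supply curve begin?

The shutdown price is the minimum of AVC. VC = 127y - 28y^2 + 2y^3, so AVC = 127 - 28y + 2y^2.
At the minimum of AVC, MC = AVC. MC = 127 - 56y + 6y^2; setting MC = AVC gives 4y^2 - 28y = 0, so y = 7. min AVC = 29.
So the shutdown price is £29.

£29 per unit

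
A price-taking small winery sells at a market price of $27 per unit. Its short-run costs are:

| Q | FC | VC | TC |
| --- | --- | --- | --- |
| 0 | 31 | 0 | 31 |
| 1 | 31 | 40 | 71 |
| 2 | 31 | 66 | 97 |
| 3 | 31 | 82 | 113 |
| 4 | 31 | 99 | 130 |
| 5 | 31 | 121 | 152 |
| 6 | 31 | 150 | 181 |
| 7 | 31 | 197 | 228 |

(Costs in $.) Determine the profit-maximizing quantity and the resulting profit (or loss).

Profit at each row (π = 27Q − TC): Q=0: -31; Q=1: -44; Q=2: -43; Q=3: -32; Q=4: -22; Q=5: -17; Q=6: -19; Q=7: -39.
Profit is maximized at Q = 5. AVC there is 121/5 = $24.20 ≤ P, so producing beats shutting down (which would give -$31).

Q = 5; profit = -$17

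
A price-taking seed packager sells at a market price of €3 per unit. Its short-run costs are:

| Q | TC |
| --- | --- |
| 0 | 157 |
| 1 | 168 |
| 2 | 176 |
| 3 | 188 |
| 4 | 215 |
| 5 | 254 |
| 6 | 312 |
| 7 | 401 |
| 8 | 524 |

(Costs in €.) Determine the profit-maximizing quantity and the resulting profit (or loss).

Tabulate TR − TC: Q=0: -157; Q=1: -165; Q=2: -170; Q=3: -179; Q=4: -203; Q=5: -239; Q=6: -294; Q=7: -380; Q=8: -500.
Profit is highest at Q = 0. Equivalently, the lowest AVC in the table is 19/2 ≈ €9.50 at Q = 2, and P = €3 falls below it — price never covers variable cost, so the firm shuts down and loses only its fixed cost.

Q = 0 (shut down); profit = -€157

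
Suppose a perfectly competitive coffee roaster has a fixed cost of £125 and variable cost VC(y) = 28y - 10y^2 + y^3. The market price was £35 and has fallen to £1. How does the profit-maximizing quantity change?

MC = 28 - 20y + 3y^2; the shutdown threshold is min AVC = £3 (at y = 5).
At P = £35 ≥ min AVC, set P = MC on the rising branch: y = 7.
At P = £1 < min AVC = £3, price no longer covers variable cost at any output, so the firm shuts down: y = 0.

Output falls from 7 to 0 (the firm shuts down)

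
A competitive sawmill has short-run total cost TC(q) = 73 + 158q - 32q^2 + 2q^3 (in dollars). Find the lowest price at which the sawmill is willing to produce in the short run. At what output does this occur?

$30 per unit, at q = 8

The shutdown price is the minimum of AVC. VC = 158q - 32q^2 + 2q^3, so AVC = 158 - 32q + 2q^2.
dAVC/dq = -32 + 4q = 0 gives q = 8. min AVC = 158 - 32·8 + 2·8^2 = 30.
The firm shuts down for any P below $30.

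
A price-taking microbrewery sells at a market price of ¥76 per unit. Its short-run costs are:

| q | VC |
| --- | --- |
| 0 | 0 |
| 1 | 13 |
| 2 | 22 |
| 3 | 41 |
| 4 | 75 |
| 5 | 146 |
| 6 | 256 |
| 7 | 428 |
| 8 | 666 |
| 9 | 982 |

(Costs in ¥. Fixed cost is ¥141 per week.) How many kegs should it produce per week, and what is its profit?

q = 5; profit = ¥93

Tabulate TR − TC: q=0: -141; q=1: -78; q=2: -11; q=3: 46; q=4: 88; q=5: 93; q=6: 59; q=7: -37; q=8: -199; q=9: -439.
Profit is maximized at q = 5. AVC there is 146/5 = ¥29.20 ≤ P, so producing beats shutting down (which would give -¥141).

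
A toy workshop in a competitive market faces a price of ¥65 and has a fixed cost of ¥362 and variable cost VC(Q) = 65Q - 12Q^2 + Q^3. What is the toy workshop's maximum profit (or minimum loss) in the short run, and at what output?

AVC = 65 - 12Q + Q^2; min AVC = ¥29 at Q = 6. Since P = ¥65 ≥ min AVC, the firm produces.
MC = 65 - 24Q + 3Q^2. Setting P = MC and taking the root on the rising branch gives Q* = 8.
TR = 65·8 = 520. TC = 362 + 264 = 626. Profit = 520 − 626 = -¥106.
Shutting down would mean losing the fixed cost of ¥362, so operating at a loss of ¥106 is better by ¥256.

Profit = -¥106 at Q = 8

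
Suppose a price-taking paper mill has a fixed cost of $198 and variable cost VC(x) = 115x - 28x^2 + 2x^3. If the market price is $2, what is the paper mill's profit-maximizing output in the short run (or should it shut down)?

Shut down

From TC, MC = TC'(x) = 115 - 56x + 6x^2 and AVC = VC/x = 115 - 28x + 2x^2.
AVC hits its minimum where MC = AVC, at x = 7, giving min AVC = 115 - 28·7 + 2·7^2 = $17.
With P < min AVC ($2 < $17), every unit sold adds to the loss.
The firm minimizes its loss by shutting down and losing only its fixed cost of $198.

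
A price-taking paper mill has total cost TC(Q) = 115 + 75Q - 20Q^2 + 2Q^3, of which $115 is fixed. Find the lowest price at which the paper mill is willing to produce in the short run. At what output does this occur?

Short-run supply begins at min AVC. From VC = 75Q - 20Q^2 + 2Q^3, AVC = 75 - 20Q + 2Q^2.
dAVC/dQ = -20 + 4Q = 0 gives Q = 5. min AVC = 75 - 20·5 + 2·5^2 = 25.
The firm shuts down for any P below $25.

$25 per unit, at Q = 5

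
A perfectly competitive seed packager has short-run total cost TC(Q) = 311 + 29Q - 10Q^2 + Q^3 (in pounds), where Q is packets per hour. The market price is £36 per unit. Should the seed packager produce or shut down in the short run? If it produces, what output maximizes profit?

Produce at Q = 7

From TC, MC = TC'(Q) = 29 - 20Q + 3Q^2 and AVC = VC/Q = 29 - 10Q + Q^2.
AVC hits its minimum where MC = AVC, at Q = 5, giving min AVC = 29 - 10·5 + 5^2 = £4.
P = £36 exceeds min AVC = £4, so the firm stays open.
Set P = MC: 36 = 29 - 20Q + 3Q^2 → -7 - 20Q + 3Q^2 = 0. The roots are Q = -1/3 and Q = 7; the profit-maximizing output is on the rising part of MC, so Q* = 7.
Check: AVC at Q = 7 is £8 ≤ P, so revenue covers variable cost.
Profit = P·Q − TC = 36·7 − 367 = -£115, a loss, but smaller than the £311 fixed cost the firm would lose by shutting down.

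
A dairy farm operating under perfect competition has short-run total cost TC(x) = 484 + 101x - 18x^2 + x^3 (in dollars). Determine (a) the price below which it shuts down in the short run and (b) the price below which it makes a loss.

Shutdown price = $20; break-even price = $68

AVC = 101 - 18x + x^2; minimized at x = 9, giving min AVC = $20. That is the shutdown price.
ATC = 484/x + 101 - 18x + x^2. Setting dATC/dx = −484/x^2 − 18 + 2x = 0 gives x = 11 (since 2·11^3 − 18·11^2 = 484).
min ATC = 484/11 + 101 − 18·11 + 11^2 = $68. That is the break-even price.
Between these two prices the firm operates at a loss; above $68 it earns a profit.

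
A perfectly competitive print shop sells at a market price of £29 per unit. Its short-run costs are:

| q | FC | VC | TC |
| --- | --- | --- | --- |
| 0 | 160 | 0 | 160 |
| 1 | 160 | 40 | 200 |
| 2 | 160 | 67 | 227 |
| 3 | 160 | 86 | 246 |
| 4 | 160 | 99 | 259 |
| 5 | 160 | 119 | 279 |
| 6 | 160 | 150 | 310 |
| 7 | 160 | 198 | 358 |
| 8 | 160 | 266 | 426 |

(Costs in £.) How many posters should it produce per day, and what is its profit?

Profit at each row (π = 29q − TC): q=0: -160; q=1: -171; q=2: -169; q=3: -159; q=4: -143; q=5: -134; q=6: -136; q=7: -155; q=8: -194.
Profit is maximized at q = 5. AVC there is 119/5 = £23.80 ≤ P, so producing beats shutting down (which would give -£160).

q = 5; profit = -£134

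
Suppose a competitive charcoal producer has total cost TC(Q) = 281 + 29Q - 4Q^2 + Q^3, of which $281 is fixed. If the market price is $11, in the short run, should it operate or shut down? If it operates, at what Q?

Strip out fixed cost: VC = 29Q - 4Q^2 + Q^3. Then AVC = 29 - 4Q + Q^2 and MC = 29 - 8Q + 3Q^2.
The AVC parabola has its vertex at Q = 4/2 = 2, where AVC = 29 - 4·2 + 2^2 = $25.
With P < min AVC ($11 < $25), every unit sold adds to the loss.
The firm minimizes its loss by shutting down and losing only its fixed cost of $281.

Shut down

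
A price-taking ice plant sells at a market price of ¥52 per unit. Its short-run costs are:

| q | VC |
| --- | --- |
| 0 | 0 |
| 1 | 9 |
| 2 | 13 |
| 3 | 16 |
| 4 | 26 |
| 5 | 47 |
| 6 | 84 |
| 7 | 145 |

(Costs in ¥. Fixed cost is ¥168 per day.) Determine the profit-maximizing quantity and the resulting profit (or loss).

q = 6; profit = ¥60

Tabulate TR − TC: q=0: -168; q=1: -125; q=2: -77; q=3: -28; q=4: 14; q=5: 45; q=6: 60; q=7: 51.
Profit is maximized at q = 6. AVC there is 84/6 = ¥14 ≤ P, so producing beats shutting down (which would give -¥168).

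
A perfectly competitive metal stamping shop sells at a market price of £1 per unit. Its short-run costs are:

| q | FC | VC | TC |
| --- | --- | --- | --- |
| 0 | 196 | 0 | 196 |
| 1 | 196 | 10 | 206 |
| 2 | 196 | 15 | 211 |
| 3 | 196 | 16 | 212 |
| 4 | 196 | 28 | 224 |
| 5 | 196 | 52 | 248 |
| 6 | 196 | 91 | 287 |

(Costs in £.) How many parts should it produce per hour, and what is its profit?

Tabulate TR − TC: q=0: -196; q=1: -205; q=2: -209; q=3: -209; q=4: -220; q=5: -243; q=6: -281.
Profit is highest at q = 0. Equivalently, the lowest AVC in the table is 16/3 ≈ £5.33 at q = 3, and P = £1 falls below it — price never covers variable cost, so the firm shuts down and loses only its fixed cost.

q = 0 (shut down); profit = -£196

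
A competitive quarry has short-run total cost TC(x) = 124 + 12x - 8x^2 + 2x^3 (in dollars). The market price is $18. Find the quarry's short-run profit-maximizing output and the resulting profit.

AVC = 12 - 8x + 2x^2 has its minimum $4 at x = 2; price $18 clears that bar, so the firm operates.
With MC = 12 - 16x + 6x^2, P = MC on the upward-sloping part at x* = 3.
TR = 18·3 = 54. TC = 124 + 18 = 142. Profit = 54 − 142 = -$88.
By producing, the firm covers all variable cost plus $36 of fixed cost; shutting down would lose the full $124.

Profit = -$88 at x = 3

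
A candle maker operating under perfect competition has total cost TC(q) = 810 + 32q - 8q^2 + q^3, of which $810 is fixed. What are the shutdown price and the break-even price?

Shutdown price = $16; break-even price = $131

AVC = 32 - 8q + q^2; minimized at q = 4, giving min AVC = $16. That is the shutdown price.
ATC = 810/q + 32 - 8q + q^2. Setting dATC/dq = −810/q^2 − 8 + 2q = 0 gives q = 9 (since 2·9^3 − 8·9^2 = 810).
min ATC = 810/9 + 32 − 8·9 + 9^2 = $131. That is the break-even price.
For $16 ≤ P < $131 the firm produces at a loss; below $16 it shuts down.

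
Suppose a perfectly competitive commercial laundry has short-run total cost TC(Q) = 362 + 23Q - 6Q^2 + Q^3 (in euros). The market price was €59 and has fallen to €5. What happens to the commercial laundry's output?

Output falls from 6 to 0 (the firm shuts down)

AVC = 23 - 6Q + Q^2, minimized at Q = 3 where min AVC = €14. MC = 23 - 12Q + 3Q^2.
With P = €59 above the shutdown price, P = MC gives Q = 6.
At P = €5 < min AVC = €14, price no longer covers variable cost at any output, so the firm shuts down: Q = 0.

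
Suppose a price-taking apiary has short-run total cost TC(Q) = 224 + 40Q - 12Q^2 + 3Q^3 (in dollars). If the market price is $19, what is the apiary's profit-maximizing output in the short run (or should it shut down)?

Shut down

Strip out fixed cost: VC = 40Q - 12Q^2 + 3Q^3. Then AVC = 40 - 12Q + 3Q^2 and MC = 40 - 24Q + 9Q^2.
AVC is minimized where dAVC/dQ = -12 + 6Q = 0, at Q = 2; min AVC = 40 - 12·2 + 3·2^2 = $28.
P = $19 lies below min AVC = $28; no output level covers variable cost.
The firm minimizes its loss by shutting down and losing only its fixed cost of $224.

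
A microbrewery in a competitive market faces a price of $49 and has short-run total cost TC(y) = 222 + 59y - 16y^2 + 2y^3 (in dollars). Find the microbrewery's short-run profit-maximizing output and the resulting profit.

Profit = -$122 at y = 5

AVC = 59 - 16y + 2y^2 has its minimum $27 at y = 4; price $49 clears that bar, so the firm operates.
With MC = 59 - 32y + 6y^2, P = MC on the upward-sloping part at y* = 5.
TR = 49·5 = 245. TC = 222 + 145 = 367. Profit = 245 − 367 = -$122.
Shutting down would mean losing the fixed cost of $222, so operating at a loss of $122 is better by $100.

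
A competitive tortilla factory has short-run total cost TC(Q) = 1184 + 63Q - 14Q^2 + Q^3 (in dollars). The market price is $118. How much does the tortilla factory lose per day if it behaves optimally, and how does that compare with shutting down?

Profit = -$216 at Q = 11

AVC = 63 - 14Q + Q^2 has its minimum $14 at Q = 7; price $118 clears that bar, so the firm operates.
With MC = 63 - 28Q + 3Q^2, P = MC on the upward-sloping part at Q* = 11.
TR = 118·11 = 1298. TC = 1184 + 330 = 1514. Profit = 1298 − 1514 = -$216.
That loss of $216 beats the $1184 the firm would lose by shutting down; producing recovers $968 of fixed cost.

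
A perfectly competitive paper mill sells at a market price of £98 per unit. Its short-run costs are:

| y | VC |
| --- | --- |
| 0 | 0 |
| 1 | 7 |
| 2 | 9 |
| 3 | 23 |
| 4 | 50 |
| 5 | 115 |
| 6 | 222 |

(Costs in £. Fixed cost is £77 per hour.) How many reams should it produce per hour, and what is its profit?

y = 5; profit = £298

Compute π = P·y − TC at each output: y=0: -77; y=1: 14; y=2: 110; y=3: 194; y=4: 265; y=5: 298; y=6: 289.
Profit is maximized at y = 5. AVC there is 115/5 = £23 ≤ P, so producing beats shutting down (which would give -£77).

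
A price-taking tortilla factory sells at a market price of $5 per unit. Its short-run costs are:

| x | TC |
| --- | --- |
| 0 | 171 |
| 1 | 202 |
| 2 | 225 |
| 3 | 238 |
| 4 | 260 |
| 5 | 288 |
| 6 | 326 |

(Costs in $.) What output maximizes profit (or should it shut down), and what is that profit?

x = 0 (shut down); profit = -$171

Tabulate TR − TC: x=0: -171; x=1: -197; x=2: -215; x=3: -223; x=4: -240; x=5: -263; x=6: -296.
Profit is highest at x = 0. Equivalently, the lowest AVC in the table is 89/4 ≈ $22.25 at x = 4, and P = $5 falls below it — price never covers variable cost, so the firm shuts down and loses only its fixed cost.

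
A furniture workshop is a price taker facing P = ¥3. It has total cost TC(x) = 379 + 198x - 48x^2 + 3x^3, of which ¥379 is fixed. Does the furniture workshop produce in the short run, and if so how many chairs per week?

Strip out fixed cost: VC = 198x - 48x^2 + 3x^3. Then AVC = 198 - 48x + 3x^2 and MC = 198 - 96x + 9x^2.
AVC hits its minimum where MC = AVC, at x = 8, giving min AVC = 198 - 48·8 + 3·8^2 = ¥6.
Since P = ¥3 < min AVC = ¥6, price fails to cover variable cost at any output.
The firm minimizes its loss by shutting down and losing only its fixed cost of ¥379.

Shut down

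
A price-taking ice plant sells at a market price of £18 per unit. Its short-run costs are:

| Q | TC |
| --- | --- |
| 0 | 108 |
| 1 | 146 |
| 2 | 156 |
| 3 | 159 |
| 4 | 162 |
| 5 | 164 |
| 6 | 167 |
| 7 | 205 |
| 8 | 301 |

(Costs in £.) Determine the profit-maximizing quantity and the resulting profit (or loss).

Q = 6; profit = -£59

Compute π = P·Q − TC at each output: Q=0: -108; Q=1: -128; Q=2: -120; Q=3: -105; Q=4: -90; Q=5: -74; Q=6: -59; Q=7: -79; Q=8: -157.
Profit is maximized at Q = 6. AVC there is 59/6 = £9.83 ≤ P, so producing beats shutting down (which would give -£108).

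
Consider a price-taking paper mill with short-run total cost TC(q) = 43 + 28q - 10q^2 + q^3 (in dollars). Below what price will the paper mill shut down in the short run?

$3 per unit

The shutdown price is the minimum of AVC. VC = 28q - 10q^2 + q^3, so AVC = 28 - 10q + q^2.
dAVC/dq = -10 + 2q = 0 gives q = 5. min AVC = 28 - 10·5 + 5^2 = 3.
For P < $3 the firm produces nothing.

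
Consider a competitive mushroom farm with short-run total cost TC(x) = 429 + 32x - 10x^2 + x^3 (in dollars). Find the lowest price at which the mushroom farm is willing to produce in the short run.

Short-run supply begins at min AVC. From VC = 32x - 10x^2 + x^3, AVC = 32 - 10x + x^2.
dAVC/dx = -10 + 2x = 0 gives x = 5. min AVC = 32 - 10·5 + 5^2 = 7.
So the shutdown price is $7.

$7 per unit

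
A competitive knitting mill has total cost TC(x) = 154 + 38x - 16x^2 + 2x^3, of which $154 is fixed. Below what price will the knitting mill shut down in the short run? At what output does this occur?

The shutdown price is the minimum of AVC. VC = 38x - 16x^2 + 2x^3, so AVC = 38 - 16x + 2x^2.
At the minimum of AVC, MC = AVC. MC = 38 - 32x + 6x^2; setting MC = AVC gives 4x^2 - 16x = 0, so x = 4. min AVC = 6.
For P < $6 the firm produces nothing.

$6 per unit, at x = 4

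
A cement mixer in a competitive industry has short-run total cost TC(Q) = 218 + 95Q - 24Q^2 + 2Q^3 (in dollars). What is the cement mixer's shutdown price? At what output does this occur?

The firm shuts down when price falls below the minimum of average variable cost. AVC = VC/Q = 95 - 24Q + 2Q^2.
dAVC/dQ = -24 + 4Q = 0 gives Q = 6. min AVC = 95 - 24·6 + 2·6^2 = 23.
The firm shuts down for any P below $23.

$23 per unit, at Q = 6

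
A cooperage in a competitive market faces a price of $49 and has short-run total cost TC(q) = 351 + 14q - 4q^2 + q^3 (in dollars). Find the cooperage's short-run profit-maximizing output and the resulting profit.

Profit = -$201 at q = 5

AVC = 14 - 4q + q^2; min AVC = $10 at q = 2. Since P = $49 ≥ min AVC, the firm produces.
MC = 14 - 8q + 3q^2. Setting P = MC and taking the root on the rising branch gives q* = 5.
TR = 49·5 = 245. TC = 351 + 95 = 446. Profit = 245 − 446 = -$201.
Shutting down would mean losing the fixed cost of $351, so operating at a loss of $201 is better by $150.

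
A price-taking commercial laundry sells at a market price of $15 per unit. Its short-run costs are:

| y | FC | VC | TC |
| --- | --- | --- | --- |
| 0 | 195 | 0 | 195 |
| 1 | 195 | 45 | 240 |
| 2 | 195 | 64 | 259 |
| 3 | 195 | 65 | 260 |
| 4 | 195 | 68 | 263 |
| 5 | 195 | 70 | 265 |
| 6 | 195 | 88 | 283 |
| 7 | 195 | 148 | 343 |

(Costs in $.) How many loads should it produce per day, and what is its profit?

y = 5; profit = -$190

Tabulate TR − TC: y=0: -195; y=1: -225; y=2: -229; y=3: -215; y=4: -203; y=5: -190; y=6: -193; y=7: -238.
Profit is maximized at y = 5. AVC there is 70/5 = $14 ≤ P, so producing beats shutting down (which would give -$195).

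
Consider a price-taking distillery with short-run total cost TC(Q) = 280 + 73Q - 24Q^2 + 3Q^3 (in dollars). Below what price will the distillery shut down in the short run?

The firm shuts down when price falls below the minimum of average variable cost. AVC = VC/Q = 73 - 24Q + 3Q^2.
At the minimum of AVC, MC = AVC. MC = 73 - 48Q + 9Q^2; setting MC = AVC gives 6Q^2 - 24Q = 0, so Q = 4. min AVC = 25.
So the shutdown price is $25.

$25 per unit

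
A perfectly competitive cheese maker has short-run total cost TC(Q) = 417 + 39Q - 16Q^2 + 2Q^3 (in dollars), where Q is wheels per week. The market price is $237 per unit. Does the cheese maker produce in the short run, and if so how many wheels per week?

Produce at Q = 9

From TC, MC = TC'(Q) = 39 - 32Q + 6Q^2 and AVC = VC/Q = 39 - 16Q + 2Q^2.
The AVC parabola has its vertex at Q = 16/4 = 4, where AVC = 39 - 16·4 + 2·4^2 = $7.
Because $237 ≥ $7, revenue can cover variable cost; the firm operates.
Solving P = MC: -198 - 32Q + 6Q^2 = 0 ⇒ Q = -11/3 or 9. On the upward-sloping branch, Q* = 9.
Check: AVC at Q = 9 is $57 ≤ P, so revenue covers variable cost.
Profit = P·Q − TC = 237·9 − 930 = $1203.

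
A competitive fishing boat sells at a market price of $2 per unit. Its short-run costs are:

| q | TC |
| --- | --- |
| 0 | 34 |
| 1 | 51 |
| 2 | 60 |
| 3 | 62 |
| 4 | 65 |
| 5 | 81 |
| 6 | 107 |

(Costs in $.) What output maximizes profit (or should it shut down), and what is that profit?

Compute π = P·q − TC at each output: q=0: -34; q=1: -49; q=2: -56; q=3: -56; q=4: -57; q=5: -71; q=6: -95.
Profit is highest at q = 0. Equivalently, the lowest AVC in the table is 31/4 ≈ $7.75 at q = 4, and P = $2 falls below it — price never covers variable cost, so the firm shuts down and loses only its fixed cost.

q = 0 (shut down); profit = -$34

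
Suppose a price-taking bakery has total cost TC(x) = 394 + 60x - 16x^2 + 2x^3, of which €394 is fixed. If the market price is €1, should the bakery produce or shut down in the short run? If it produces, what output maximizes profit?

From TC, MC = TC'(x) = 60 - 32x + 6x^2 and AVC = VC/x = 60 - 16x + 2x^2.
AVC is minimized where dAVC/dx = -16 + 4x = 0, at x = 4; min AVC = 60 - 16·4 + 2·4^2 = €28.
P = €1 lies below min AVC = €28; no output level covers variable cost.
The firm minimizes its loss by shutting down and losing only its fixed cost of €394.

Shut down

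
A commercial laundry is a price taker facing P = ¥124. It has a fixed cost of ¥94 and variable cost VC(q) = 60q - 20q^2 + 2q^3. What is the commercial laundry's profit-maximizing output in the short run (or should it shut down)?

Strip out fixed cost: VC = 60q - 20q^2 + 2q^3. Then AVC = 60 - 20q + 2q^2 and MC = 60 - 40q + 6q^2.
AVC is minimized where dAVC/dq = -20 + 4q = 0, at q = 5; min AVC = 60 - 20·5 + 2·5^2 = ¥10.
P = ¥124 exceeds min AVC = ¥10, so the firm stays open.
P = MC gives -64 - 40q + 6q^2 = 0, with roots -4/3 and 8. Take the larger (rising MC): q* = 8.
Check: AVC at q = 8 is ¥28 ≤ P, so revenue covers variable cost.
Profit = P·q − TC = 124·8 − 318 = ¥674.

Produce at q = 8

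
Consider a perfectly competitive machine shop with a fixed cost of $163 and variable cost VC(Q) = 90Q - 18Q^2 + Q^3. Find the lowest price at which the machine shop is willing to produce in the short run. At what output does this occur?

The firm shuts down when price falls below the minimum of average variable cost. AVC = VC/Q = 90 - 18Q + Q^2.
At the minimum of AVC, MC = AVC. MC = 90 - 36Q + 3Q^2; setting MC = AVC gives 2Q^2 - 18Q = 0, so Q = 9. min AVC = 9.
For P < $9 the firm produces nothing.

$9 per unit, at Q = 9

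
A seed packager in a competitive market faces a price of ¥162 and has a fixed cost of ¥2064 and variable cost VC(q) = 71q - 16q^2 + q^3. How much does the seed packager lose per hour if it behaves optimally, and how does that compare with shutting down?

Profit = -¥374 at q = 13

AVC = 71 - 16q + q^2; min AVC = ¥7 at q = 8. Since P = ¥162 ≥ min AVC, the firm produces.
With MC = 71 - 32q + 3q^2, P = MC on the upward-sloping part at q* = 13.
TR = 162·13 = 2106. TC = 2064 + 416 = 2480. Profit = 2106 − 2480 = -¥374.
By producing, the firm covers all variable cost plus ¥1690 of fixed cost; shutting down would lose the full ¥2064.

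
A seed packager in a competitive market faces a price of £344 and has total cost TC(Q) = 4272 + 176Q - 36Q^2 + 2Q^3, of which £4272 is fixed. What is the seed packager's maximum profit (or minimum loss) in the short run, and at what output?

AVC = 176 - 36Q + 2Q^2; min AVC = £14 at Q = 9. Since P = £344 ≥ min AVC, the firm produces.
With MC = 176 - 72Q + 6Q^2, P = MC on the upward-sloping part at Q* = 14.
TR = 344·14 = 4816. TC = 4272 + 896 = 5168. Profit = 4816 − 5168 = -£352.
Shutting down would mean losing the fixed cost of £4272, so operating at a loss of £352 is better by £3920.

Profit = -£352 at Q = 14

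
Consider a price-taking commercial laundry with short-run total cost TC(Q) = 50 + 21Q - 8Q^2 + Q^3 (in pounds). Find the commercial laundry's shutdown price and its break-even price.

AVC = 21 - 8Q + Q^2; minimized at Q = 4, giving min AVC = £5. That is the shutdown price.
ATC = 50/Q + 21 - 8Q + Q^2. Setting dATC/dQ = −50/Q^2 − 8 + 2Q = 0 gives Q = 5 (since 2·5^3 − 8·5^2 = 50).
min ATC = 50/5 + 21 − 8·5 + 5^2 = £16. That is the break-even price.
Between these two prices the firm operates at a loss; above £16 it earns a profit.

Shutdown price = £5; break-even price = £16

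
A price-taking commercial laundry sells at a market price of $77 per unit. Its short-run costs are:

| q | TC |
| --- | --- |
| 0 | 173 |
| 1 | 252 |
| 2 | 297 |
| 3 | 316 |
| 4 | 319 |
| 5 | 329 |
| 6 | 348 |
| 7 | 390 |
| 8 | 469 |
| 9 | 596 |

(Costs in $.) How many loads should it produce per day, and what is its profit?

q = 7; profit = $149

Profit at each row (π = 77q − TC): q=0: -173; q=1: -175; q=2: -143; q=3: -85; q=4: -11; q=5: 56; q=6: 114; q=7: 149; q=8: 147; q=9: 97.
Profit is maximized at q = 7. AVC there is 217/7 = $31 ≤ P, so producing beats shutting down (which would give -$173).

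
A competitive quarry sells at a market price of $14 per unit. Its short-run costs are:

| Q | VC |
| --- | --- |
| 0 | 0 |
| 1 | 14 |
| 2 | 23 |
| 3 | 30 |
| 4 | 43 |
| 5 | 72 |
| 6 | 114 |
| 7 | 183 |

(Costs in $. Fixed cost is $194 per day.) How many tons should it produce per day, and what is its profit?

Q = 4; profit = -$181

Profit at each row (π = 14Q − TC): Q=0: -194; Q=1: -194; Q=2: -189; Q=3: -182; Q=4: -181; Q=5: -196; Q=6: -224; Q=7: -279.
Profit is maximized at Q = 4. AVC there is 43/4 = $10.75 ≤ P, so producing beats shutting down (which would give -$194).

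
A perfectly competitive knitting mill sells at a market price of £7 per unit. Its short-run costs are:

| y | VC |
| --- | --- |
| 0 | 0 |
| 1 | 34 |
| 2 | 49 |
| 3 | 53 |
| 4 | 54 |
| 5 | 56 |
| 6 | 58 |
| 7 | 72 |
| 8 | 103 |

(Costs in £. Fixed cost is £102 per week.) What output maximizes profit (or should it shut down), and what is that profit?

Tabulate TR − TC: y=0: -102; y=1: -129; y=2: -137; y=3: -134; y=4: -128; y=5: -123; y=6: -118; y=7: -125; y=8: -149.
Profit is highest at y = 0. Equivalently, the lowest AVC in the table is 58/6 ≈ £9.67 at y = 6, and P = £7 falls below it — price never covers variable cost, so the firm shuts down and loses only its fixed cost.

y = 0 (shut down); profit = -£102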